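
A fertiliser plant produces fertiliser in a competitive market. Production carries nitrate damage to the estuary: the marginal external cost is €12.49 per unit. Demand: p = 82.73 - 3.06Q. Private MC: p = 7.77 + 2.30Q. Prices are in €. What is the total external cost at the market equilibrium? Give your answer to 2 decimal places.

Market equilibrium (private): 7.77 + 2.30Q = 82.73 - 3.06Q → Q_m = 13.9851.
Total external cost = MEC × Q_m = 12.49 × 13.9851 = 174.6739.

€174.67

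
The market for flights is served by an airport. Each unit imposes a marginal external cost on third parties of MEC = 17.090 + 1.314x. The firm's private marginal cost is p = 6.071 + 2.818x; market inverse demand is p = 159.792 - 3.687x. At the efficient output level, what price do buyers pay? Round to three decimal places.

Social marginal cost = private MC + MEC = 23.161 + 4.132x.
Set SMC = demand: 23.161 + 4.132x = 159.792 - 3.687x → x* = 17.4742.
Consumer price on the demand curve at x*: 159.792 − 3.687×17.4742 = 95.3646.

P = 95.365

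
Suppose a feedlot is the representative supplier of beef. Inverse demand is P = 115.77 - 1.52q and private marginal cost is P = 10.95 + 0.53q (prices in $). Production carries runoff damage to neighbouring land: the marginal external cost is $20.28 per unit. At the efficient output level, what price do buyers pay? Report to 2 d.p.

Social marginal cost = private MC + MEC = 31.23 + 0.53q.
Set SMC = demand: 31.23 + 0.53q = 115.77 - 1.52q → q* = 41.2390.
Consumer price on the demand curve at q*: 115.77 − 1.52×41.2390 = 53.0867.

P = $53.09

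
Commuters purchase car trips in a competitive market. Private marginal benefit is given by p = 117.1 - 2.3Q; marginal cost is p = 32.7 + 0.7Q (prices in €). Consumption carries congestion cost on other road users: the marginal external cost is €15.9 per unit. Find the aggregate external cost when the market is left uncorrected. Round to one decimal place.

€447.3

Market equilibrium (private): 32.7 + 0.7Q = 117.1 - 2.3Q → Q_m = 28.1333.
Total external cost = MEC × Q_m = 15.9 × 28.1333 = 447.3195.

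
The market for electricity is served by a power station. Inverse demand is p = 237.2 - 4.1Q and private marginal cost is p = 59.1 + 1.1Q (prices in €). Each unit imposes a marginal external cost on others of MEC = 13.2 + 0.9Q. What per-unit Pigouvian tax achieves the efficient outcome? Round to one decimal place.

tax = €37.5 per unit

Social marginal cost = private MC + MEC = 72.3 + 2.0Q.
Set SMC = demand: 72.3 + 2.0Q = 237.2 - 4.1Q → Q* = 27.0328.
The Pigouvian tax equals MEC at Q*: 13.2 + 0.9×27.0328 = 37.5295.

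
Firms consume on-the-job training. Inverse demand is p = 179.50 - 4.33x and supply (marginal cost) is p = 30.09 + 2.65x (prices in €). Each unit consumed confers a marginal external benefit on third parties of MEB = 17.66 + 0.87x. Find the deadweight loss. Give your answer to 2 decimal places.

DWL = €107.73

Market equilibrium (private): 30.09 + 2.65x = 179.50 - 4.33x → x_m = 21.4054.
Social marginal benefit = demand + MEB = 197.16 - 3.46x.
Set SMB = MC: 197.16 - 3.46x = 30.09 + 2.65x → x* = 27.3437.
Between x* and x_m the wedge SMB − MC runs linearly from 0 to MEB(x_m), so the loss is a triangle.
DWL = ½ × 5.9383 × 36.2827 = 107.7288.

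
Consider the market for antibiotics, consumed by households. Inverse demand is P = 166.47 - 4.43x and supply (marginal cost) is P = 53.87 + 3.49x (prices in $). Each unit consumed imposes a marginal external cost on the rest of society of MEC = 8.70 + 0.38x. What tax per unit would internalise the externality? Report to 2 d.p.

tax = $13.46 per unit

Social marginal benefit = demand − MEC = 157.77 - 4.81x.
Set SMB = MC: 157.77 - 4.81x = 53.87 + 3.49x → x* = 12.5181.
The Pigouvian tax equals MEC at x*: 8.70 + 0.38×12.5181 = 13.4569.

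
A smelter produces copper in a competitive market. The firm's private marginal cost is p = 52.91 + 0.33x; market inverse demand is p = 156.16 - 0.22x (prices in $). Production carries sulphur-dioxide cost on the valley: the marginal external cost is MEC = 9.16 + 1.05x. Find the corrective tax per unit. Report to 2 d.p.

Social marginal cost = private MC + MEC = 62.07 + 1.38x.
Set SMC = demand: 62.07 + 1.38x = 156.16 - 0.22x → x* = 58.8063.
The Pigouvian tax equals MEC at x*: 9.16 + 1.05×58.8063 = 70.9066.

tax = $70.91 per unit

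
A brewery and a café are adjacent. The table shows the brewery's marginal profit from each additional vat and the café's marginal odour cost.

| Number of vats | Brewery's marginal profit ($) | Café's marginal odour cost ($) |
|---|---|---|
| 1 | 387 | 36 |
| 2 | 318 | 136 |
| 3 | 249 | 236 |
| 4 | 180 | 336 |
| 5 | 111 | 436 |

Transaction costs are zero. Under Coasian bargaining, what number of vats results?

3

Bargaining reaches the level where marginal profit last exceeds marginal odour cost.
That holds through level 3 (249 ≥ 236) but not at 4 (180 < 336).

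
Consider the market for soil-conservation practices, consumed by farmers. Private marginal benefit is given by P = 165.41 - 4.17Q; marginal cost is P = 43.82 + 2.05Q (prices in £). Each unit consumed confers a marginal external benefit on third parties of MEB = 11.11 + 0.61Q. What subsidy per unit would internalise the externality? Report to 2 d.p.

Social marginal benefit = demand + MEB = 176.52 - 3.56Q.
Set SMB = MC: 176.52 - 3.56Q = 43.82 + 2.05Q → Q* = 23.6542.
The Pigouvian subsidy equals MEB at Q*: 11.11 + 0.61×23.6542 = 25.5391.

subsidy = £25.54 per unit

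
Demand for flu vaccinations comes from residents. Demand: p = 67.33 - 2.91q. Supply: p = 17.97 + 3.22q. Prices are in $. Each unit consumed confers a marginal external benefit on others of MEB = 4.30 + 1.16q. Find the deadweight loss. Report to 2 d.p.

DWL = $18.72

Market equilibrium (private): 17.97 + 3.22q = 67.33 - 2.91q → q_m = 8.0522.
Social marginal benefit = demand + MEB = 71.63 - 1.75q.
Set SMB = MC: 71.63 - 1.75q = 17.97 + 3.22q → q* = 10.7968.
The loss is the area between SMB and MC from q* to q_m; with linear curves that's a triangle of height MEB(q_m).
DWL = ½ × 2.7446 × 13.6406 = 18.7190.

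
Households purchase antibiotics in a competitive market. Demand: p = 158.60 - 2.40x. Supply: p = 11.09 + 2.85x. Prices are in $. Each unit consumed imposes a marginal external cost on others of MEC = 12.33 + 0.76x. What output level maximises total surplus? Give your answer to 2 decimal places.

Social marginal benefit = demand − MEC = 146.27 - 3.16x.
Set SMB = MC: 146.27 - 3.16x = 11.09 + 2.85x → x* = 22.4925.

x* = 22.49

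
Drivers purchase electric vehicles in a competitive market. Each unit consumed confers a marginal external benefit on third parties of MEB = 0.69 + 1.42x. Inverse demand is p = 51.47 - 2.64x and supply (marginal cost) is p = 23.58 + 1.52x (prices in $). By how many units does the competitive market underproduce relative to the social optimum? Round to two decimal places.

3.73 units

Market equilibrium (private): 23.58 + 1.52x = 51.47 - 2.64x → x_m = 6.7043.
Social marginal benefit = demand + MEB = 52.16 - 1.22x.
Set SMB = MC: 52.16 - 1.22x = 23.58 + 1.52x → x* = 10.4307.
Gap = |6.7043 − 10.4307| = 3.7264.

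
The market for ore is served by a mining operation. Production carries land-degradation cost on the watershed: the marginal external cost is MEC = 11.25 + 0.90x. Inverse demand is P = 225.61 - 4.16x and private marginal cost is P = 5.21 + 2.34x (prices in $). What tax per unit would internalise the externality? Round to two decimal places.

tax = $36.69 per unit

Social marginal cost = private MC + MEC = 16.46 + 3.24x.
Set SMC = demand: 16.46 + 3.24x = 225.61 - 4.16x → x* = 28.2635.
The Pigouvian tax equals MEC at x*: 11.25 + 0.90×28.2635 = 36.6872.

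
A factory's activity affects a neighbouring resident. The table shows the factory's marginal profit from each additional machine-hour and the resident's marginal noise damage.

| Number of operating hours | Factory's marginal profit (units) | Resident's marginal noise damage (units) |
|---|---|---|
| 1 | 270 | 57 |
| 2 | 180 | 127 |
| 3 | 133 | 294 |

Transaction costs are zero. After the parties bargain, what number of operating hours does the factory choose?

2

Bargaining reaches the level where marginal profit last exceeds marginal noise damage.
That holds through level 2 (180 ≥ 127) but not at 3 (133 < 294).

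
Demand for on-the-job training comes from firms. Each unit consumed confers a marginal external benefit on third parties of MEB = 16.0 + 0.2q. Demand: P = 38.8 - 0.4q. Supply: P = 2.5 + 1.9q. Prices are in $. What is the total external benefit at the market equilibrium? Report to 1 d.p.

Market equilibrium (private): 2.5 + 1.9q = 38.8 - 0.4q → q_m = 15.7826.
Total external benefit = ∫₀^{q_m} (16.0 + 0.2q) dq = 16.0×15.7826 + ½×0.2×15.7826² = 277.4306.

$277.4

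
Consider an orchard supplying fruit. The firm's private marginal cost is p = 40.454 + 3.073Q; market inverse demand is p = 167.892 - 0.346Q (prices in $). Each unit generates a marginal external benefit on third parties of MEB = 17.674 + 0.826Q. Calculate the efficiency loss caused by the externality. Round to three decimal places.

DWL = $452.864

Market equilibrium (private): 40.454 + 3.073Q = 167.892 - 0.346Q → Q_m = 37.2735.
Social marginal cost = private MC − MEB = 22.780 + 2.247Q.
Set SMC = demand: 22.780 + 2.247Q = 167.892 - 0.346Q → Q* = 55.9630.
Between Q* and Q_m the wedge demand − SMC runs linearly from 0 to MEB(Q_m), so the loss is a triangle.
DWL = ½ × 18.6895 × 48.4619 = 452.8643.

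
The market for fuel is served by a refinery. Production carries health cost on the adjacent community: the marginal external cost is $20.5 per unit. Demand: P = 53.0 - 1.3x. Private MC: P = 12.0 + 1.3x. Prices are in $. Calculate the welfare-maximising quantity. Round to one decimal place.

Social marginal cost = private MC + MEC = 32.5 + 1.3x.
Set SMC = demand: 32.5 + 1.3x = 53.0 - 1.3x → x* = 7.8846.

x* = 7.9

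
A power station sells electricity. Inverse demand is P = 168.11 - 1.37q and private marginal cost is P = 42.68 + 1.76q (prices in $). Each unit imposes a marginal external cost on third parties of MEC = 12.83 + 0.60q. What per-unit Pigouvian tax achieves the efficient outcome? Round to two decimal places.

Social marginal cost = private MC + MEC = 55.51 + 2.36q.
Set SMC = demand: 55.51 + 2.36q = 168.11 - 1.37q → q* = 30.1877.
The Pigouvian tax equals MEC at q*: 12.83 + 0.60×30.1877 = 30.9426.

tax = $30.94 per unit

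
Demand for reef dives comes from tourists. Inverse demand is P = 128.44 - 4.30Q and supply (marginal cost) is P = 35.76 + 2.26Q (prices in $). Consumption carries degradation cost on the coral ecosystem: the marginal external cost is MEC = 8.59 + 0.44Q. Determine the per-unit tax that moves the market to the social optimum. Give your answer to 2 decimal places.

Social marginal benefit = demand − MEC = 119.85 - 4.74Q.
Set SMB = MC: 119.85 - 4.74Q = 35.76 + 2.26Q → Q* = 12.0129.
The Pigouvian tax equals MEC at Q*: 8.59 + 0.44×12.0129 = 13.8757.

tax = $13.88 per unit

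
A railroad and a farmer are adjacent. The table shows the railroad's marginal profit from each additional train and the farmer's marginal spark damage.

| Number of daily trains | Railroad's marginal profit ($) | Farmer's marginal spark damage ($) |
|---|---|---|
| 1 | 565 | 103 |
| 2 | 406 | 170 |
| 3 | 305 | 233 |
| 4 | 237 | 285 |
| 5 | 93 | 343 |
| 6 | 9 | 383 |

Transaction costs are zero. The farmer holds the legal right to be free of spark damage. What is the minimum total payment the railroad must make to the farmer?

Efficient level: marginal profit ≥ marginal spark damage through level 3, so k* = 3.
With the farmer holding the right, the railroad must at least compensate total damage at k*: 103 + 170 + 233 = 506.

$506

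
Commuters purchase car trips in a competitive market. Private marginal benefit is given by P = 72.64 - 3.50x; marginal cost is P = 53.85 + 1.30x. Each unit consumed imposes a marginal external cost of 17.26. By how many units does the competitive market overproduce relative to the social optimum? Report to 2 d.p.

Market equilibrium (private): 53.85 + 1.30x = 72.64 - 3.50x → x_m = 3.9146.
Social marginal benefit = demand − MEC = 55.38 - 3.50x.
Set SMB = MC: 55.38 - 3.50x = 53.85 + 1.30x → x* = 0.3188.
Gap = |3.9146 − 0.3188| = 3.5958.

3.60 units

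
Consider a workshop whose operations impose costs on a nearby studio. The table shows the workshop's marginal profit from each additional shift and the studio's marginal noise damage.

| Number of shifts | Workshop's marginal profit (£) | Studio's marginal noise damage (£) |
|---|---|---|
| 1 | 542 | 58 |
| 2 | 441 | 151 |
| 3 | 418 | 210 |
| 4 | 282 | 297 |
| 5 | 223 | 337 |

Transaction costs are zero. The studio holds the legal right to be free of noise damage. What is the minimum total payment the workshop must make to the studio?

Efficient level: marginal profit ≥ marginal noise damage through level 3, so k* = 3.
With the studio holding the right, the workshop must at least compensate total damage at k*: 58 + 151 + 210 = 419.

£419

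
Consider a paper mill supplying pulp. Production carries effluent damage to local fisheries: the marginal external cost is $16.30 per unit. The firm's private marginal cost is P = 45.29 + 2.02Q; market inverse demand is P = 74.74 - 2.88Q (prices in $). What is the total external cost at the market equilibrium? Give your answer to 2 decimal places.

Market equilibrium (private): 45.29 + 2.02Q = 74.74 - 2.88Q → Q_m = 6.0102.
Total external cost = MEC × Q_m = 16.30 × 6.0102 = 97.9663.

$97.97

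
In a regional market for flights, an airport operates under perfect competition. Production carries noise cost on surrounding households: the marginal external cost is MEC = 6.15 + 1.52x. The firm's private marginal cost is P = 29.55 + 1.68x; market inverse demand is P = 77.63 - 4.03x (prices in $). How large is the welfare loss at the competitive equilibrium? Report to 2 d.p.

Market equilibrium (private): 29.55 + 1.68x = 77.63 - 4.03x → x_m = 8.4203.
Social marginal cost = private MC + MEC = 35.70 + 3.20x.
Set SMC = demand: 35.70 + 3.20x = 77.63 - 4.03x → x* = 5.7994.
Height of the DWL triangle at x_m is SMC(x_m) − demand(x_m) = MEC(x_m) = 18.9489.
DWL = ½ × 2.6209 × 18.9489 = 24.8316.

DWL = $24.83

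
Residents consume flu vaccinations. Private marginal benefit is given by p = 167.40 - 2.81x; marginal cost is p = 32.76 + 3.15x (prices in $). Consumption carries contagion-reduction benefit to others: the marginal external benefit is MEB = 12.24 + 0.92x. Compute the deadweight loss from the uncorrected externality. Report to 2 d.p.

DWL = $108.19

Market equilibrium (private): 32.76 + 3.15x = 167.40 - 2.81x → x_m = 22.5906.
Social marginal benefit = demand + MEB = 179.64 - 1.89x.
Set SMB = MC: 179.64 - 1.89x = 32.76 + 3.15x → x* = 29.1429.
The welfare-loss triangle has base |x_m − x*| and height MEB(x_m) (the vertical gap between SMB and MC is zero at x* and MEB at x_m).
DWL = ½ × 6.5523 × 33.0234 = 108.1896.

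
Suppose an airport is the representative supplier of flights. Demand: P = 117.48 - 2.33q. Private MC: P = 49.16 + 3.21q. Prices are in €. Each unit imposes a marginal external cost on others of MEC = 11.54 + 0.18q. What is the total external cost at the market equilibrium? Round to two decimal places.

Market equilibrium (private): 49.16 + 3.21q = 117.48 - 2.33q → q_m = 12.3321.
Total external cost = ∫₀^{q_m} (11.54 + 0.18q) dq = 11.54×12.3321 + ½×0.18×12.3321² = 155.9997.

€156.00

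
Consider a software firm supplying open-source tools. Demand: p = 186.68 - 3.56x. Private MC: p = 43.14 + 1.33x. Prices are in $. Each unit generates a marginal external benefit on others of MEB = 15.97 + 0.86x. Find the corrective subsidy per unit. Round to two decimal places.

Social marginal cost = private MC − MEB = 27.17 + 0.47x.
Set SMC = demand: 27.17 + 0.47x = 186.68 - 3.56x → x* = 39.5806.
The Pigouvian subsidy equals MEB at x*: 15.97 + 0.86×39.5806 = 50.0093.

subsidy = $50.01 per unit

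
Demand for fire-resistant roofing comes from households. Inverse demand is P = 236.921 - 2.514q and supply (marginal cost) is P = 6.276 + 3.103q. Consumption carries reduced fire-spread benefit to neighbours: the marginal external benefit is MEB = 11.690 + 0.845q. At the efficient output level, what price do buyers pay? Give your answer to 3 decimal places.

Social marginal benefit = demand + MEB = 248.611 - 1.669q.
Set SMB = MC: 248.611 - 1.669q = 6.276 + 3.103q → q* = 50.7827.
Consumer price on the demand curve at q*: 236.921 − 2.514×50.7827 = 109.2533.

P = 109.253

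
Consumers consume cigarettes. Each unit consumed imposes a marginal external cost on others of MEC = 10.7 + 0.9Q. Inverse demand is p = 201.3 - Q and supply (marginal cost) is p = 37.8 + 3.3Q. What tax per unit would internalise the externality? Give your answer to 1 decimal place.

tax = 37.1 per unit

Social marginal benefit = demand − MEC = 190.6 - 1.9Q.
Set SMB = MC: 190.6 - 1.9Q = 37.8 + 3.3Q → Q* = 29.3846.
The Pigouvian tax equals MEC at Q*: 10.7 + 0.9×29.3846 = 37.1461.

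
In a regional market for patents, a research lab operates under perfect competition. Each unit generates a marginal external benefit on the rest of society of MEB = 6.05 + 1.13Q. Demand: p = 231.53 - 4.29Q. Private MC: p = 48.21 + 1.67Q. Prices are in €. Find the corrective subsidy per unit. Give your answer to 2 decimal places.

Social marginal cost = private MC − MEB = 42.16 + 0.54Q.
Set SMC = demand: 42.16 + 0.54Q = 231.53 - 4.29Q → Q* = 39.2070.
The Pigouvian subsidy equals MEB at Q*: 6.05 + 1.13×39.2070 = 50.3539.

subsidy = €50.35 per unit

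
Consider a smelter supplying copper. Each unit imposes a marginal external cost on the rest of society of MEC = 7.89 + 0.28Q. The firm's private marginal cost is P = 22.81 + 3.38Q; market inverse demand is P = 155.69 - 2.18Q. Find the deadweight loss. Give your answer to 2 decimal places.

DWL = 18.20

Market equilibrium (private): 22.81 + 3.38Q = 155.69 - 2.18Q → Q_m = 23.8993.
Social marginal cost = private MC + MEC = 30.70 + 3.66Q.
Set SMC = demand: 30.70 + 3.66Q = 155.69 - 2.18Q → Q* = 21.4024.
The loss is the area between SMC and demand from Q* to Q_m; with linear curves that's a triangle of height MEC(Q_m).
DWL = ½ × 2.4969 × 14.5818 = 18.2046.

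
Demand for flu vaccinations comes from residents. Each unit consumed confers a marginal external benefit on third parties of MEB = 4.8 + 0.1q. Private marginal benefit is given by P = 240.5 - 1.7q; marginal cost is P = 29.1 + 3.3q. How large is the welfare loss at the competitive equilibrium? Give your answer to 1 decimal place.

Market equilibrium (private): 29.1 + 3.3q = 240.5 - 1.7q → q_m = 42.2800.
Social marginal benefit = demand + MEB = 245.3 - 1.6q.
Set SMB = MC: 245.3 - 1.6q = 29.1 + 3.3q → q* = 44.1224.
The loss is the area between SMB and MC from q* to q_m; with linear curves that's a triangle of height MEB(q_m).
DWL = ½ × 1.8424 × 9.0280 = 8.3166.

DWL = 8.3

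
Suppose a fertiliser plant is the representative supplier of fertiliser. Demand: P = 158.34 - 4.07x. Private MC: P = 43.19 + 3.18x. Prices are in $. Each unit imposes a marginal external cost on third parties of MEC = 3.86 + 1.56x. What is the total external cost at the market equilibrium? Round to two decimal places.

Market equilibrium (private): 43.19 + 3.18x = 158.34 - 4.07x → x_m = 15.8828.
Total external cost = ∫₀^{x_m} (3.86 + 1.56x) dx = 3.86×15.8828 + ½×1.56×15.8828² = 258.0730.

$258.07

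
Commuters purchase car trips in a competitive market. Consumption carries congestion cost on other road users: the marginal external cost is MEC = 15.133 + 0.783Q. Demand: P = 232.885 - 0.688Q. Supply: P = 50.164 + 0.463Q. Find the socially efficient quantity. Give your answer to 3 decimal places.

Social marginal benefit = demand − MEC = 217.752 - 1.471Q.
Set SMB = MC: 217.752 - 1.471Q = 50.164 + 0.463Q → Q* = 86.6536.

Q* = 86.654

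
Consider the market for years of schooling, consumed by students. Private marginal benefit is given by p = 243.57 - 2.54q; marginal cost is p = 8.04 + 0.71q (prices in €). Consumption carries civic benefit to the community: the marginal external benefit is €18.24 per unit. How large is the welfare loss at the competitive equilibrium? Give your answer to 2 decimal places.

DWL = €51.18

Market equilibrium (private): 8.04 + 0.71q = 243.57 - 2.54q → q_m = 72.4708.
Social marginal benefit = demand + MEB = 261.81 - 2.54q.
Set SMB = MC: 261.81 - 2.54q = 8.04 + 0.71q → q* = 78.0831.
Between q* and q_m the wedge SMB − MC runs linearly from 0 to MEB(q_m), so the loss is a triangle.
DWL = ½ × 5.6123 × 18.2400 = 51.1842.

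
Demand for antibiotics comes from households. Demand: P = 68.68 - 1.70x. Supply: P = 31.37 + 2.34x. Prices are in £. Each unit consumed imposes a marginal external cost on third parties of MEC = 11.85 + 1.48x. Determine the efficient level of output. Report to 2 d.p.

Social marginal benefit = demand − MEC = 56.83 - 3.18x.
Set SMB = MC: 56.83 - 3.18x = 31.37 + 2.34x → x* = 4.6123.

x* = 4.61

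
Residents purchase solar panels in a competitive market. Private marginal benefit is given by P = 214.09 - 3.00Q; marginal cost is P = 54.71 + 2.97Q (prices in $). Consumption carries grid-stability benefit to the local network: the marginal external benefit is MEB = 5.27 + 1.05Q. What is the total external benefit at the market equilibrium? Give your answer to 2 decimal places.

$514.87

Market equilibrium (private): 54.71 + 2.97Q = 214.09 - 3.00Q → Q_m = 26.6968.
Total external benefit = ∫₀^{Q_m} (5.27 + 1.05Q) dQ = 5.27×26.6968 + ½×1.05×26.6968² = 514.8697.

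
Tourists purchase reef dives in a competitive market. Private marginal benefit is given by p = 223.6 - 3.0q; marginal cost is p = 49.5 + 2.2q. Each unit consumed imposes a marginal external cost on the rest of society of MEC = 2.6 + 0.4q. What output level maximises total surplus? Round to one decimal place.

Social marginal benefit = demand − MEC = 221.0 - 3.4q.
Set SMB = MC: 221.0 - 3.4q = 49.5 + 2.2q → q* = 30.6250.

q* = 30.6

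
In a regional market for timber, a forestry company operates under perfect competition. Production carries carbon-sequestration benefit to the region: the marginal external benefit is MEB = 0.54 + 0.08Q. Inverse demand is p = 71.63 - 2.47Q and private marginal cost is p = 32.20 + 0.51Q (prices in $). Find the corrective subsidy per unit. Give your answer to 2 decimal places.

Social marginal cost = private MC − MEB = 31.66 + 0.43Q.
Set SMC = demand: 31.66 + 0.43Q = 71.63 - 2.47Q → Q* = 13.7828.
The Pigouvian subsidy equals MEB at Q*: 0.54 + 0.08×13.7828 = 1.6426.

subsidy = $1.64 per unit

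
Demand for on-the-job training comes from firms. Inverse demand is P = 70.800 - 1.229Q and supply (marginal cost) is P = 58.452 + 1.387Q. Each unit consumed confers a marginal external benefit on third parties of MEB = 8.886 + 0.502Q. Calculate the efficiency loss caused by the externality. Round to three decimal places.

DWL = 29.964

Market equilibrium (private): 58.452 + 1.387Q = 70.800 - 1.229Q → Q_m = 4.7202.
Social marginal benefit = demand + MEB = 79.686 - 0.727Q.
Set SMB = MC: 79.686 - 0.727Q = 58.452 + 1.387Q → Q* = 10.0445.
Height of the DWL triangle at Q_m is SMB(Q_m) − MC(Q_m) = MEB(Q_m) = 11.2555.
DWL = ½ × 5.3243 × 11.2555 = 29.9638.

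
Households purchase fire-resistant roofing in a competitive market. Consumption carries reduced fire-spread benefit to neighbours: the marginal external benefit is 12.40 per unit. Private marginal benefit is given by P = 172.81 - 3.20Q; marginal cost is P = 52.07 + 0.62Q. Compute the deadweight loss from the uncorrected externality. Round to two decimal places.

Market equilibrium (private): 52.07 + 0.62Q = 172.81 - 3.20Q → Q_m = 31.6073.
Social marginal benefit = demand + MEB = 185.21 - 3.20Q.
Set SMB = MC: 185.21 - 3.20Q = 52.07 + 0.62Q → Q* = 34.8534.
The welfare-loss triangle has base |Q_m − Q*| and height MEB(Q_m) (the vertical gap between SMB and MC is zero at Q* and MEB at Q_m).
DWL = ½ × 3.2461 × 12.4000 = 20.1258.

DWL = 20.13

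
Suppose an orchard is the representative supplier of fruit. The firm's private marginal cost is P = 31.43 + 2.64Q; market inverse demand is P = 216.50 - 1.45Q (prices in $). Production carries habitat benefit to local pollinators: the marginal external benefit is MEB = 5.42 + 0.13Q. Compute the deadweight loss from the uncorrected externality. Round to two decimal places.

Market equilibrium (private): 31.43 + 2.64Q = 216.50 - 1.45Q → Q_m = 45.2494.
Social marginal cost = private MC − MEB = 26.01 + 2.51Q.
Set SMC = demand: 26.01 + 2.51Q = 216.50 - 1.45Q → Q* = 48.1035.
The welfare-loss triangle has base |Q_m − Q*| and height MEB(Q_m) (the vertical gap between SMC and demand is zero at Q* and MEB at Q_m).
DWL = ½ × 2.8541 × 11.3024 = 16.1291.

DWL = $16.13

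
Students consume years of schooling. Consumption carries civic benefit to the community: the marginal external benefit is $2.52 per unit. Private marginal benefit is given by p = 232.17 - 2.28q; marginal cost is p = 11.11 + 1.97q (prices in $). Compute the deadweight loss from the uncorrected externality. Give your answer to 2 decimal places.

Market equilibrium (private): 11.11 + 1.97q = 232.17 - 2.28q → q_m = 52.0141.
Social marginal benefit = demand + MEB = 234.69 - 2.28q.
Set SMB = MC: 234.69 - 2.28q = 11.11 + 1.97q → q* = 52.6071.
The loss is the area between SMB and MC from q* to q_m; with linear curves that's a triangle of height MEB(q_m).
DWL = ½ × 0.5930 × 2.5200 = 0.7472.

DWL = $0.75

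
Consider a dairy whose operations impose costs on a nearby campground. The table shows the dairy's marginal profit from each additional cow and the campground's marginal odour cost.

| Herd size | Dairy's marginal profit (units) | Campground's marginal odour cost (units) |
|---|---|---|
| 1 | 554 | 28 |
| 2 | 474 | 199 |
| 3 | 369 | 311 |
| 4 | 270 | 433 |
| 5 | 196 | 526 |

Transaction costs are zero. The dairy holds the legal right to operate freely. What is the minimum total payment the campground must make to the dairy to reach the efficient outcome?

466

Left alone the dairy would choose level 5 (marginal profit stays positive).
Efficient level: k* = 3 (marginal profit ≥ marginal odour cost through 3).
The campground must at least cover the dairy's forgone profit from cutting 5→3: 270 + 196 = 466.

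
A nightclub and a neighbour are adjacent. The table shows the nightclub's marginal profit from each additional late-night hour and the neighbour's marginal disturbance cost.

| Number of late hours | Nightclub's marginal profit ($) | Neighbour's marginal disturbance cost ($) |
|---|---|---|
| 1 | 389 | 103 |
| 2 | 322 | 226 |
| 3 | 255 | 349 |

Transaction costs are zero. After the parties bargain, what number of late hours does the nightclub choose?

Bargaining reaches the level where marginal profit last exceeds marginal disturbance cost.
That holds through level 2 (322 ≥ 226) but not at 3 (255 < 349).

2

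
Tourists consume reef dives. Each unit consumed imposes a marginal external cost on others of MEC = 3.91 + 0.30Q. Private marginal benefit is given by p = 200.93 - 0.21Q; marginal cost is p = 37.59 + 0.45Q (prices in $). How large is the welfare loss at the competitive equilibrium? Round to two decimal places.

Market equilibrium (private): 37.59 + 0.45Q = 200.93 - 0.21Q → Q_m = 247.4848.
Social marginal benefit = demand − MEC = 197.02 - 0.51Q.
Set SMB = MC: 197.02 - 0.51Q = 37.59 + 0.45Q → Q* = 166.0729.
Height of the DWL triangle at Q_m is MC(Q_m) − SMB(Q_m) = MEC(Q_m) = 78.1555.
DWL = ½ × 81.4119 × 78.1555 = 3181.3939.

DWL = $3181.39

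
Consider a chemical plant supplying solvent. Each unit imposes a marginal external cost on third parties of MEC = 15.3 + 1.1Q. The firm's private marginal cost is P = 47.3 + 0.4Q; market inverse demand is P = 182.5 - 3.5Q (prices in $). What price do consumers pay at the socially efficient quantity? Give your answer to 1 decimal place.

P = $98.6

Social marginal cost = private MC + MEC = 62.6 + 1.5Q.
Set SMC = demand: 62.6 + 1.5Q = 182.5 - 3.5Q → Q* = 23.9800.
Consumer price on the demand curve at Q*: 182.5 − 3.5×23.9800 = 98.5700.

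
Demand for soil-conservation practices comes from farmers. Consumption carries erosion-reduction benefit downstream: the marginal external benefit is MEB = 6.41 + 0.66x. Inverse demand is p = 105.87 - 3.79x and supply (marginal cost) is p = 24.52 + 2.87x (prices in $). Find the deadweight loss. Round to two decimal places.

Market equilibrium (private): 24.52 + 2.87x = 105.87 - 3.79x → x_m = 12.2147.
Social marginal benefit = demand + MEB = 112.28 - 3.13x.
Set SMB = MC: 112.28 - 3.13x = 24.52 + 2.87x → x* = 14.6267.
Between x* and x_m the wedge SMB − MC runs linearly from 0 to MEB(x_m), so the loss is a triangle.
DWL = ½ × 2.4120 × 14.4717 = 17.4529.

DWL = $17.45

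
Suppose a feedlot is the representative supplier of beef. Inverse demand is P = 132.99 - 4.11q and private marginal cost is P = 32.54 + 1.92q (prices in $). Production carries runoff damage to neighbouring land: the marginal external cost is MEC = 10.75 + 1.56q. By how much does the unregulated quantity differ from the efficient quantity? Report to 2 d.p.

Market equilibrium (private): 32.54 + 1.92q = 132.99 - 4.11q → q_m = 16.6584.
Social marginal cost = private MC + MEC = 43.29 + 3.48q.
Set SMC = demand: 43.29 + 3.48q = 132.99 - 4.11q → q* = 11.8182.
Gap = |16.6584 − 11.8182| = 4.8402.

4.84 units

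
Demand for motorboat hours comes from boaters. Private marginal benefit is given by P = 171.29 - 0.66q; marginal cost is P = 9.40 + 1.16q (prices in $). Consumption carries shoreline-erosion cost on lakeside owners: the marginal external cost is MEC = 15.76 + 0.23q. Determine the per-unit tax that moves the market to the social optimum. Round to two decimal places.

tax = $32.16 per unit

Social marginal benefit = demand − MEC = 155.53 - 0.89q.
Set SMB = MC: 155.53 - 0.89q = 9.40 + 1.16q → q* = 71.2829.
The Pigouvian tax equals MEC at q*: 15.76 + 0.23×71.2829 = 32.1551.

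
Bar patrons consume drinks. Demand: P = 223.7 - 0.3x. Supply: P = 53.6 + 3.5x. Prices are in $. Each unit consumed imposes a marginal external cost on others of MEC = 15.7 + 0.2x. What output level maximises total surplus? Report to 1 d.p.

x* = 38.6

Social marginal benefit = demand − MEC = 208.0 - 0.5x.
Set SMB = MC: 208.0 - 0.5x = 53.6 + 3.5x → x* = 38.6000.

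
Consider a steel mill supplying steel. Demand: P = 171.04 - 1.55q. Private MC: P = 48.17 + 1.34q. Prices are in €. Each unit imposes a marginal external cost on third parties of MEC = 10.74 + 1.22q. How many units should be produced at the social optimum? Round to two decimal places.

q* = 27.28

Social marginal cost = private MC + MEC = 58.91 + 2.56q.
Set SMC = demand: 58.91 + 2.56q = 171.04 - 1.55q → q* = 27.2822.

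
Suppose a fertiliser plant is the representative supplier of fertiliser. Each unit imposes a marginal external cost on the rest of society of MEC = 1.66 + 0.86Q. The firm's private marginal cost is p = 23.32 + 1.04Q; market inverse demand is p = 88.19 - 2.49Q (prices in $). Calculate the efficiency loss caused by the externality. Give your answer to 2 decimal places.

Market equilibrium (private): 23.32 + 1.04Q = 88.19 - 2.49Q → Q_m = 18.3768.
Social marginal cost = private MC + MEC = 24.98 + 1.90Q.
Set SMC = demand: 24.98 + 1.90Q = 88.19 - 2.49Q → Q* = 14.3986.
The welfare-loss triangle has base |Q_m − Q*| and height MEC(Q_m) (the vertical gap between SMC and demand is zero at Q* and MEC at Q_m).
DWL = ½ × 3.9782 × 17.4640 = 34.7376.

DWL = $34.74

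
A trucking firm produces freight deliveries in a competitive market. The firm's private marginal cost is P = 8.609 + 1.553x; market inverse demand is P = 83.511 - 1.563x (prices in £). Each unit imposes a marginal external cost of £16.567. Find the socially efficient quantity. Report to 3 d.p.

Social marginal cost = private MC + MEC = 25.176 + 1.553x.
Set SMC = demand: 25.176 + 1.553x = 83.511 - 1.563x → x* = 18.7211.

x* = 18.721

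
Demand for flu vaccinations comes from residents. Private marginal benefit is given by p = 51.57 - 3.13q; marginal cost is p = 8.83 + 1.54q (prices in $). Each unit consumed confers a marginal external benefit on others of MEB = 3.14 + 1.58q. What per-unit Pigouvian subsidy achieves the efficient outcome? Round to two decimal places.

subsidy = $26.60 per unit

Social marginal benefit = demand + MEB = 54.71 - 1.55q.
Set SMB = MC: 54.71 - 1.55q = 8.83 + 1.54q → q* = 14.8479.
The Pigouvian subsidy equals MEB at q*: 3.14 + 1.58×14.8479 = 26.5997.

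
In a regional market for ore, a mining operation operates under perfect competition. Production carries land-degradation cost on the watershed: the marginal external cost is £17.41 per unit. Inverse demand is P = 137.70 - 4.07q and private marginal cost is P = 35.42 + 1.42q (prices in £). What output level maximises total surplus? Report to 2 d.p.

Social marginal cost = private MC + MEC = 52.83 + 1.42q.
Set SMC = demand: 52.83 + 1.42q = 137.70 - 4.07q → q* = 15.4590.

q* = 15.46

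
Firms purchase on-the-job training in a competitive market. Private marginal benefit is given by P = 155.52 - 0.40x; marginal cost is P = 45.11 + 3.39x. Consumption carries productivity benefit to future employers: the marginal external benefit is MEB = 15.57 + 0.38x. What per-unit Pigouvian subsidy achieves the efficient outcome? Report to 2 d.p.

Social marginal benefit = demand + MEB = 171.09 - 0.02x.
Set SMB = MC: 171.09 - 0.02x = 45.11 + 3.39x → x* = 36.9443.
The Pigouvian subsidy equals MEB at x*: 15.57 + 0.38×36.9443 = 29.6088.

subsidy = 29.61 per unit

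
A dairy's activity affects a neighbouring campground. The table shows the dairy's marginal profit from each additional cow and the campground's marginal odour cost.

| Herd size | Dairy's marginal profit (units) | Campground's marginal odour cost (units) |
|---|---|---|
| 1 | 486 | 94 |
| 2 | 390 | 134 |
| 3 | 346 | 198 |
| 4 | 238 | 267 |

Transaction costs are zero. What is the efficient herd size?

Bargaining reaches the level where marginal profit last exceeds marginal odour cost.
That holds through level 3 (346 ≥ 198) but not at 4 (238 < 267).

3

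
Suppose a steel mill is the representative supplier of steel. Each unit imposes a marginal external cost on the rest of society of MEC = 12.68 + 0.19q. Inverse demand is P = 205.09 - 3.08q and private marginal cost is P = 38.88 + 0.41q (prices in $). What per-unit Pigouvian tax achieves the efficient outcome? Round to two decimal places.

Social marginal cost = private MC + MEC = 51.56 + 0.60q.
Set SMC = demand: 51.56 + 0.60q = 205.09 - 3.08q → q* = 41.7201.
The Pigouvian tax equals MEC at q*: 12.68 + 0.19×41.7201 = 20.6068.

tax = $20.61 per unit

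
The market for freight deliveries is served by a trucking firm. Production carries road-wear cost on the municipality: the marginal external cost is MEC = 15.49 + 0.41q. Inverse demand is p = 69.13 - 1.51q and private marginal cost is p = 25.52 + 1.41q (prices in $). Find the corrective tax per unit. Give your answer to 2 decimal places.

Social marginal cost = private MC + MEC = 41.01 + 1.82q.
Set SMC = demand: 41.01 + 1.82q = 69.13 - 1.51q → q* = 8.4444.
The Pigouvian tax equals MEC at q*: 15.49 + 0.41×8.4444 = 18.9522.

tax = $18.95 per unit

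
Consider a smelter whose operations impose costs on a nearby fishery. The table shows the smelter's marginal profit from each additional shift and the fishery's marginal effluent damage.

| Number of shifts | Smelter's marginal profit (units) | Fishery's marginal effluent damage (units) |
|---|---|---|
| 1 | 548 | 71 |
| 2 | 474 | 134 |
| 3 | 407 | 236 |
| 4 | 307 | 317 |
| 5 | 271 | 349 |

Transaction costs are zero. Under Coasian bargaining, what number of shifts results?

3

Bargaining reaches the level where marginal profit last exceeds marginal effluent damage.
That holds through level 3 (407 ≥ 236) but not at 4 (307 < 317).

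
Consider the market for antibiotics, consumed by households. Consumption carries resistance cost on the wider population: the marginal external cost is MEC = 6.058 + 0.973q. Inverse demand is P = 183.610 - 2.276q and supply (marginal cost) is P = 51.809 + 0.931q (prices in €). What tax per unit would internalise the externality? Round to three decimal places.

tax = €35.328 per unit

Social marginal benefit = demand − MEC = 177.552 - 3.249q.
Set SMB = MC: 177.552 - 3.249q = 51.809 + 0.931q → q* = 30.0821.
The Pigouvian tax equals MEC at q*: 6.058 + 0.973×30.0821 = 35.3279.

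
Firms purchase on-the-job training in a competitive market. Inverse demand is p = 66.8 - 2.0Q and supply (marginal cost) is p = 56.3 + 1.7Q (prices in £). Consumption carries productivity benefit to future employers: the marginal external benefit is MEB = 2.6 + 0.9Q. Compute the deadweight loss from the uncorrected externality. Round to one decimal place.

DWL = £4.7

Market equilibrium (private): 56.3 + 1.7Q = 66.8 - 2.0Q → Q_m = 2.8378.
Social marginal benefit = demand + MEB = 69.4 - 1.1Q.
Set SMB = MC: 69.4 - 1.1Q = 56.3 + 1.7Q → Q* = 4.6786.
Between Q* and Q_m the wedge SMB − MC runs linearly from 0 to MEB(Q_m), so the loss is a triangle.
DWL = ½ × 1.8408 × 5.1541 = 4.7438.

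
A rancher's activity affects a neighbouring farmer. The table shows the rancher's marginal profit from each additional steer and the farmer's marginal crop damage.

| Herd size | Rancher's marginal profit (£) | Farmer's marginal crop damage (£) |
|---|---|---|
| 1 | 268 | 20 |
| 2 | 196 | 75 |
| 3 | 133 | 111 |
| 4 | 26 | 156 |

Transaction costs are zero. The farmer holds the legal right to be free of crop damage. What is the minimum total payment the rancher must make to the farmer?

Efficient level: marginal profit ≥ marginal crop damage through level 3, so k* = 3.
With the farmer holding the right, the rancher must at least compensate total damage at k*: 20 + 75 + 111 = 206.

£206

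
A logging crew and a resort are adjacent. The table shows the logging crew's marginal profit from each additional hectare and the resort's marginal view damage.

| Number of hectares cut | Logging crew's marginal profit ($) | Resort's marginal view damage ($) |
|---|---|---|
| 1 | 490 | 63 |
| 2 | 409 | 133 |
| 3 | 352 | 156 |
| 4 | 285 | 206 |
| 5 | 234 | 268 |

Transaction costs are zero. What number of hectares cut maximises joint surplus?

4

Bargaining reaches the level where marginal profit last exceeds marginal view damage.
That holds through level 4 (285 ≥ 206) but not at 5 (234 < 268).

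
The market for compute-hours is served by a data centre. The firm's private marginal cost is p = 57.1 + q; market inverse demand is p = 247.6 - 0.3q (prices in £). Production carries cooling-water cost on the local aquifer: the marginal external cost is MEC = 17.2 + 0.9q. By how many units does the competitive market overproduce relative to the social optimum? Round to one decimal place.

Market equilibrium (private): 57.1 + q = 247.6 - 0.3q → q_m = 146.5385.
Social marginal cost = private MC + MEC = 74.3 + 1.9q.
Set SMC = demand: 74.3 + 1.9q = 247.6 - 0.3q → q* = 78.7727.
Gap = |146.5385 − 78.7727| = 67.7658.

67.8 units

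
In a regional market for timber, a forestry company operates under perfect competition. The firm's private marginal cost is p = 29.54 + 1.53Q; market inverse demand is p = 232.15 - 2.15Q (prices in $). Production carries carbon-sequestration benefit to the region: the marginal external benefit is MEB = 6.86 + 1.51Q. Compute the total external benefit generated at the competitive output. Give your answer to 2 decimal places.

$2666.31

Market equilibrium (private): 29.54 + 1.53Q = 232.15 - 2.15Q → Q_m = 55.0571.
Total external benefit = ∫₀^{Q_m} (6.86 + 1.51Q) dQ = 6.86×55.0571 + ½×1.51×55.0571² = 2666.3113.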